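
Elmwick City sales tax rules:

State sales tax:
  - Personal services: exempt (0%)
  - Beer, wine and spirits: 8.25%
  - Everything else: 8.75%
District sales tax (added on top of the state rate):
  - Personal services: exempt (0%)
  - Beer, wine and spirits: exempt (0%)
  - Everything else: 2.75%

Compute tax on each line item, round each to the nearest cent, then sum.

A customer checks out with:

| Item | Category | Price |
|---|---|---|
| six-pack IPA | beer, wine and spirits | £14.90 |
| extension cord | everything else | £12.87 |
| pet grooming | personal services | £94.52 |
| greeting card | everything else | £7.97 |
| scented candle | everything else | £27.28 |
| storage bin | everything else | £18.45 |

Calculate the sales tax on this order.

Six-pack IPA £14.90: beer, wine and spirits → 8.25% + 0% district = 8.25% → £1.23
Extension cord £12.87: everything else → 8.75% + 2.75% district = 11.5% → £1.48
Pet grooming £94.52: personal services → 0% + 0% district = 0% → £0.00
Greeting card £7.97: everything else → 8.75% + 2.75% district = 11.5% → £0.92
Scented candle £27.28: everything else → 8.75% + 2.75% district = 11.5% → £3.14
Storage bin £18.45: everything else → 8.75% + 2.75% district = 11.5% → £2.12
Total tax = £1.23 + £1.48 + £0.92 + £3.14 + £2.12 = £8.89

£8.89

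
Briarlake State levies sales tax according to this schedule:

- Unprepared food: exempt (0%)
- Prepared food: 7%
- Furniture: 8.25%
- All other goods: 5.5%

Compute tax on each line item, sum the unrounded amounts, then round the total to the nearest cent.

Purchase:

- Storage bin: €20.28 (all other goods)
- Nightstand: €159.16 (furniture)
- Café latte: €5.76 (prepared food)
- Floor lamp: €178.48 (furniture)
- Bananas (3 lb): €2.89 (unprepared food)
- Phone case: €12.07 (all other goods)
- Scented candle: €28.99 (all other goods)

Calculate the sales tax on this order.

€31.63

Storage bin €20.28: all other goods → 5.5% → €1.1154
Nightstand €159.16: furniture → 8.25% → €13.1307
Café latte €5.76: prepared food → 7% → €0.4032
Floor lamp €178.48: furniture → 8.25% → €14.7246
Bananas (3 lb) €2.89: unprepared food → 0% → €0.00
Phone case €12.07: all other goods → 5.5% → €0.66385
Scented candle €28.99: all other goods → 5.5% → €1.59445
Unrounded tax sum = €31.6322 → €31.63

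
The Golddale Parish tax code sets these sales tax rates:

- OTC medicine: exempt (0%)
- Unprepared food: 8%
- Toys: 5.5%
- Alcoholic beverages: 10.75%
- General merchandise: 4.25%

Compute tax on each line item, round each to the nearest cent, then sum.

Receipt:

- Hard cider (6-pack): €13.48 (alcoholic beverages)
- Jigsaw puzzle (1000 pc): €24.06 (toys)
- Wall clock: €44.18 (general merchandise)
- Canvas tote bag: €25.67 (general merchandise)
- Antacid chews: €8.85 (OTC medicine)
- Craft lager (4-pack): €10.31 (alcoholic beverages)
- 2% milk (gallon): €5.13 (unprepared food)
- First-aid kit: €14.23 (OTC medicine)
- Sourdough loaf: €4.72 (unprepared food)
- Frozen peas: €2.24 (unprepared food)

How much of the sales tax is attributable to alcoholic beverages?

Hard cider (6-pack) €13.48: alcoholic beverages → 10.75% → €1.45
Craft lager (4-pack) €10.31: alcoholic beverages → 10.75% → €1.11
Tax on alcoholic beverages = €1.45 + €1.11 = €2.56

€2.56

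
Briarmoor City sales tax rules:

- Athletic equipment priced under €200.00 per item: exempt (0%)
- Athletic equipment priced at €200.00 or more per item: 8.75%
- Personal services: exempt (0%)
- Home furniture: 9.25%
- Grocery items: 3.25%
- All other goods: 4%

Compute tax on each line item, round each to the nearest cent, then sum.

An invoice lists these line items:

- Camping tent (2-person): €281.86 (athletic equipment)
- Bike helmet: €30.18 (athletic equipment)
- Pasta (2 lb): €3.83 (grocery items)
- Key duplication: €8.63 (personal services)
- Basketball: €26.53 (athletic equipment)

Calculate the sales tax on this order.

Camping tent (2-person) €281.86: athletic equipment, €200.00 or more → 8.75% → €24.66
Bike helmet €30.18: athletic equipment, under €200.00 → 0% → €0.00
Pasta (2 lb) €3.83: grocery items → 3.25% → €0.12
Key duplication €8.63: personal services → 0% → €0.00
Basketball €26.53: athletic equipment, under €200.00 → 0% → €0.00
Total tax = €24.66 + €0.12 = €24.78

€24.78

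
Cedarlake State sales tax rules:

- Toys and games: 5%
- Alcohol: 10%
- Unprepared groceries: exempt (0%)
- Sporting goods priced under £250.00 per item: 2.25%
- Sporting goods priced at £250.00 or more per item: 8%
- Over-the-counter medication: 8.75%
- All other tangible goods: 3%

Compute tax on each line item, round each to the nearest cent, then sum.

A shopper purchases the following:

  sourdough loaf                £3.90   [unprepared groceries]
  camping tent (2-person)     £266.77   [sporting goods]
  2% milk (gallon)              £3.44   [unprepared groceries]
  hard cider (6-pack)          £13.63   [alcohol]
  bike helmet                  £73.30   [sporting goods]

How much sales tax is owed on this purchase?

£24.35

Sourdough loaf £3.90: unprepared groceries → 0% → £0.00
Camping tent (2-person) £266.77: sporting goods, £250.00 or more → 8% → £21.34
2% milk (gallon) £3.44: unprepared groceries → 0% → £0.00
Hard cider (6-pack) £13.63: alcohol → 10% → £1.36
Bike helmet £73.30: sporting goods, under £250.00 → 2.25% → £1.65
Total tax = £21.34 + £1.36 + £1.65 = £24.35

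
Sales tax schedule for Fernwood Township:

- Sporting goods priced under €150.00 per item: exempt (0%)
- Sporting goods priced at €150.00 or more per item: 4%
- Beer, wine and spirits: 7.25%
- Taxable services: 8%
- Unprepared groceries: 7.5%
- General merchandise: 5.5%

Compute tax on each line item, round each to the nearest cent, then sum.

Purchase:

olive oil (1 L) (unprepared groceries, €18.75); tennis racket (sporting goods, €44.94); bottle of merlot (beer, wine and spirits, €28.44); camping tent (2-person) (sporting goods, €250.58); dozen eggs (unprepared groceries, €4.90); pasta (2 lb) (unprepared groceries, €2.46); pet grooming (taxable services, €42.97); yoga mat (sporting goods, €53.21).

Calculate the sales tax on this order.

Olive oil (1 L) €18.75: unprepared groceries → 7.5% → €1.41
Tennis racket €44.94: sporting goods, under €150.00 → 0% → €0.00
Bottle of merlot €28.44: beer, wine and spirits → 7.25% → €2.06
Camping tent (2-person) €250.58: sporting goods, €150.00 or more → 4% → €10.02
Dozen eggs €4.90: unprepared groceries → 7.5% → €0.37
Pasta (2 lb) €2.46: unprepared groceries → 7.5% → €0.18
Pet grooming €42.97: taxable services → 8% → €3.44
Yoga mat €53.21: sporting goods, under €150.00 → 0% → €0.00
Total tax = €1.41 + €2.06 + €10.02 + €0.37 + €0.18 + €3.44 = €17.48

€17.48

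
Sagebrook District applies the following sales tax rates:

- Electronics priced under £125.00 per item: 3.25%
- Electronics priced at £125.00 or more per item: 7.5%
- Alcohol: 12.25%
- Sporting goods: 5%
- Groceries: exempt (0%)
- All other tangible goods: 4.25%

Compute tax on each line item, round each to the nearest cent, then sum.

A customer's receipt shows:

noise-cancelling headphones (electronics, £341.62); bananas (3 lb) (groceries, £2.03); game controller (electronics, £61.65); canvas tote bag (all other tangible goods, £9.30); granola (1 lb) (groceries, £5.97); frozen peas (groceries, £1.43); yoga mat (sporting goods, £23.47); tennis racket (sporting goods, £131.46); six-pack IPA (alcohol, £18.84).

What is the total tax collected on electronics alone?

£27.62

Noise-cancelling headphones £341.62: electronics, £125.00 or more → 7.5% → £25.62
Game controller £61.65: electronics, under £125.00 → 3.25% → £2.00
Tax on electronics = £25.62 + £2.00 = £27.62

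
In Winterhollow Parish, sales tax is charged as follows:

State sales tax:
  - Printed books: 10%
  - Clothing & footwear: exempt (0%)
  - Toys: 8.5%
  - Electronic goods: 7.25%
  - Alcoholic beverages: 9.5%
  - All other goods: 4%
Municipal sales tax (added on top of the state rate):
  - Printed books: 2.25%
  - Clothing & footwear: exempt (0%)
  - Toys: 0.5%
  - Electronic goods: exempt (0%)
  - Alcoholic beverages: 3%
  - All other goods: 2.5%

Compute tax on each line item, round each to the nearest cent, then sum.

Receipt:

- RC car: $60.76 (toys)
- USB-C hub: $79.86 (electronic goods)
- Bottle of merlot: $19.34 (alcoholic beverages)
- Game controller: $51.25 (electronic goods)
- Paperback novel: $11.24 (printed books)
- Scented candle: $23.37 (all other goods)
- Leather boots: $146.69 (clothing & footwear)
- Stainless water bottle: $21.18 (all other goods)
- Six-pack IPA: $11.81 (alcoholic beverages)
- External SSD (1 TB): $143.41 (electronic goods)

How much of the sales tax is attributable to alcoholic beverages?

Bottle of merlot $19.34: alcoholic beverages → 9.5% + 3% municipal = 12.5% → $2.42
Six-pack IPA $11.81: alcoholic beverages → 9.5% + 3% municipal = 12.5% → $1.48
Tax on alcoholic beverages = $2.42 + $1.48 = $3.90

$3.90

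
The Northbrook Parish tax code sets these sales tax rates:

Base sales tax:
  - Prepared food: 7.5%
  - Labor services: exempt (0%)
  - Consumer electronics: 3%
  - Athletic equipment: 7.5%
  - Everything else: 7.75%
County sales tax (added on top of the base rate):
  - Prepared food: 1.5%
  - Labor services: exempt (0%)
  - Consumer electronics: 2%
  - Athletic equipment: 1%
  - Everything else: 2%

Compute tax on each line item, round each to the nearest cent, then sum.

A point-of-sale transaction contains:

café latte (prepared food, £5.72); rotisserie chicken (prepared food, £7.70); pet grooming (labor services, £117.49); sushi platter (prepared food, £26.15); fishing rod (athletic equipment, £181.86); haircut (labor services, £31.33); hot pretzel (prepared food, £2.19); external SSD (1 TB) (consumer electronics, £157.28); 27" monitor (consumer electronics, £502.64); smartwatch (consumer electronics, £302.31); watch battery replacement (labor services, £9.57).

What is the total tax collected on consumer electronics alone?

External SSD (1 TB) £157.28: consumer electronics → 3% + 2% county = 5% → £7.86
27" monitor £502.64: consumer electronics → 3% + 2% county = 5% → £25.13
Smartwatch £302.31: consumer electronics → 3% + 2% county = 5% → £15.12
Tax on consumer electronics = £7.86 + £25.13 + £15.12 = £48.11

£48.11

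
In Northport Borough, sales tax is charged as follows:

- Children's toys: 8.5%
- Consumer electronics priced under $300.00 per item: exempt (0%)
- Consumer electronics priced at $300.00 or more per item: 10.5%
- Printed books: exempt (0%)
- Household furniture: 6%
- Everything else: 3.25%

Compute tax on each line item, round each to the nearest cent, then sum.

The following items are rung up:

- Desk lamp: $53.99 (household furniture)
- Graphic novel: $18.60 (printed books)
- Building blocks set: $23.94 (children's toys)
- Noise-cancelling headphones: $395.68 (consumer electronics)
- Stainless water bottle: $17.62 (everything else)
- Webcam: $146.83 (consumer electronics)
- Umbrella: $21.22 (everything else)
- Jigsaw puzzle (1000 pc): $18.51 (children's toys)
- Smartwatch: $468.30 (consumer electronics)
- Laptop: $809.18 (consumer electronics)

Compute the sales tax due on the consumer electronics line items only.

Noise-cancelling headphones $395.68: consumer electronics, $300.00 or more → 10.5% → $41.55
Webcam $146.83: consumer electronics, under $300.00 → 0% → $0.00
Smartwatch $468.30: consumer electronics, $300.00 or more → 10.5% → $49.17
Laptop $809.18: consumer electronics, $300.00 or more → 10.5% → $84.96
Tax on consumer electronics = $41.55 + $0.00 + $49.17 + $84.96 = $175.68

$175.68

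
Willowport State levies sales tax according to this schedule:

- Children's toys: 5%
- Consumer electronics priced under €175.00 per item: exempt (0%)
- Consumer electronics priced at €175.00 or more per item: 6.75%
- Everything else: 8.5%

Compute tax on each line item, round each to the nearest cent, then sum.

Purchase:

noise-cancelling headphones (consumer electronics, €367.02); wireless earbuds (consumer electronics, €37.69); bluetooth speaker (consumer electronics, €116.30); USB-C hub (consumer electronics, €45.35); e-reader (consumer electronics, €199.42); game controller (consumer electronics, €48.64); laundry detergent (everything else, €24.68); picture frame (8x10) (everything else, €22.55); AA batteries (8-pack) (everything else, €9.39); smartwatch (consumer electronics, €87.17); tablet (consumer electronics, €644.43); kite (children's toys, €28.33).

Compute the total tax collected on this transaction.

Noise-cancelling headphones €367.02: consumer electronics, €175.00 or more → 6.75% → €24.77
Wireless earbuds €37.69: consumer electronics, under €175.00 → 0% → €0.00
Bluetooth speaker €116.30: consumer electronics, under €175.00 → 0% → €0.00
USB-C hub €45.35: consumer electronics, under €175.00 → 0% → €0.00
E-reader €199.42: consumer electronics, €175.00 or more → 6.75% → €13.46
Game controller €48.64: consumer electronics, under €175.00 → 0% → €0.00
Laundry detergent €24.68: everything else → 8.5% → €2.10
Picture frame (8x10) €22.55: everything else → 8.5% → €1.92
AA batteries (8-pack) €9.39: everything else → 8.5% → €0.80
Smartwatch €87.17: consumer electronics, under €175.00 → 0% → €0.00
Tablet €644.43: consumer electronics, €175.00 or more → 6.75% → €43.50
Kite €28.33: children's toys → 5% → €1.42
Total tax = €24.77 + €13.46 + €2.10 + €1.92 + €0.80 + €43.50 + €1.42 = €87.97

€87.97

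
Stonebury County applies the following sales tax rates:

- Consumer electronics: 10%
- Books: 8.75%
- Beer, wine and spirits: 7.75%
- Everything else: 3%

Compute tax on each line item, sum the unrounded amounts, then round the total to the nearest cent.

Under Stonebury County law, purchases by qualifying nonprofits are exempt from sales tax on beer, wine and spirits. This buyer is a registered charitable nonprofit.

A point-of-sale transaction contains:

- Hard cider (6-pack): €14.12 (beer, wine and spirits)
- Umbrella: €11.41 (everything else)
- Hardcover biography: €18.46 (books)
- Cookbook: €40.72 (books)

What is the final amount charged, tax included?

€90.23

Hard cider (6-pack) €14.12: beer, wine and spirits, buyer-exempt → 0% → €0.00
Umbrella €11.41: everything else → 3% → €0.3423
Hardcover biography €18.46: books → 8.75% → €1.61525
Cookbook €40.72: books → 8.75% → €3.563
Subtotal = €84.71; unrounded tax = €5.52055 → €5.52; total due = €90.23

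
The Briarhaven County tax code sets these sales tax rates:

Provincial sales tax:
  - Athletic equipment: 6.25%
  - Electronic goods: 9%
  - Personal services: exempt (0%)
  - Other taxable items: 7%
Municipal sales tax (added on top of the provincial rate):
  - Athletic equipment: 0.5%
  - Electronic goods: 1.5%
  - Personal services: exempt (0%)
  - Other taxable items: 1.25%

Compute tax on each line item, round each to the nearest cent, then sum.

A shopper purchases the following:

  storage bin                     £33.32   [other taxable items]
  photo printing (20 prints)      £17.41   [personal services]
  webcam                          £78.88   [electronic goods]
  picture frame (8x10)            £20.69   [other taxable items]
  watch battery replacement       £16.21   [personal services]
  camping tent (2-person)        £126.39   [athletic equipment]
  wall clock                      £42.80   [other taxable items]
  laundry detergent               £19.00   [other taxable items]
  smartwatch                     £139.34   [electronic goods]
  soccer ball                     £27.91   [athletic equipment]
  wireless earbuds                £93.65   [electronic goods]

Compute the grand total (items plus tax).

£668.31

Storage bin £33.32: other taxable items → 7% + 1.25% municipal = 8.25% → £2.75
Photo printing (20 prints) £17.41: personal services → 0% + 0% municipal = 0% → £0.00
Webcam £78.88: electronic goods → 9% + 1.5% municipal = 10.5% → £8.28
Picture frame (8x10) £20.69: other taxable items → 7% + 1.25% municipal = 8.25% → £1.71
Watch battery replacement £16.21: personal services → 0% + 0% municipal = 0% → £0.00
Camping tent (2-person) £126.39: athletic equipment → 6.25% + 0.5% municipal = 6.75% → £8.53
Wall clock £42.80: other taxable items → 7% + 1.25% municipal = 8.25% → £3.53
Laundry detergent £19.00: other taxable items → 7% + 1.25% municipal = 8.25% → £1.57
Smartwatch £139.34: electronic goods → 9% + 1.5% municipal = 10.5% → £14.63
Soccer ball £27.91: athletic equipment → 6.25% + 0.5% municipal = 6.75% → £1.88
Wireless earbuds £93.65: electronic goods → 9% + 1.5% municipal = 10.5% → £9.83
Subtotal = £615.60; tax = £52.71; total due = £668.31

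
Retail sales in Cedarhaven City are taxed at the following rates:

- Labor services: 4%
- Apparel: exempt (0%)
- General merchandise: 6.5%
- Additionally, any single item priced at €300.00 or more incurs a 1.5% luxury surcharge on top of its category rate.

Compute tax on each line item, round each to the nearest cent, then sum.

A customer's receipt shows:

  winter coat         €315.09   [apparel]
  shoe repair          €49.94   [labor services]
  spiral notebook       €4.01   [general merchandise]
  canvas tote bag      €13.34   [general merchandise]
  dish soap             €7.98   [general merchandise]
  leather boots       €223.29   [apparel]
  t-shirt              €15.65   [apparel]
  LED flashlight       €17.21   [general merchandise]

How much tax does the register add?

€9.50

Winter coat €315.09: apparel → 0% + 1.5% surcharge = 1.5% → €4.73
Shoe repair €49.94: labor services → 4% → €2.00
Spiral notebook €4.01: general merchandise → 6.5% → €0.26
Canvas tote bag €13.34: general merchandise → 6.5% → €0.87
Dish soap €7.98: general merchandise → 6.5% → €0.52
Leather boots €223.29: apparel → 0% → €0.00
T-shirt €15.65: apparel → 0% → €0.00
LED flashlight €17.21: general merchandise → 6.5% → €1.12
Total tax = €4.73 + €2.00 + €0.26 + €0.87 + €0.52 + €1.12 = €9.50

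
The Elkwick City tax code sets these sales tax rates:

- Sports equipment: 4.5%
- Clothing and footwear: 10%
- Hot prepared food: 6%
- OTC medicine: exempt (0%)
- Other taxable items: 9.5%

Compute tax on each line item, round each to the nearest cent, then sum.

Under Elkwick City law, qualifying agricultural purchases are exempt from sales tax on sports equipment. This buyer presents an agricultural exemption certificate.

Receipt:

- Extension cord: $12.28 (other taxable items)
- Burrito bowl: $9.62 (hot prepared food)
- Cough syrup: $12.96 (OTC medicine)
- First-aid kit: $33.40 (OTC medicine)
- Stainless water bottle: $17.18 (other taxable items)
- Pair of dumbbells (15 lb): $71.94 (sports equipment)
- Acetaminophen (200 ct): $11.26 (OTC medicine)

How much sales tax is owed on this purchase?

Extension cord $12.28: other taxable items → 9.5% → $1.17
Burrito bowl $9.62: hot prepared food → 6% → $0.58
Cough syrup $12.96: OTC medicine → 0% → $0.00
First-aid kit $33.40: OTC medicine → 0% → $0.00
Stainless water bottle $17.18: other taxable items → 9.5% → $1.63
Pair of dumbbells (15 lb) $71.94: sports equipment, buyer-exempt → 0% → $0.00
Acetaminophen (200 ct) $11.26: OTC medicine → 0% → $0.00
Total tax = $1.17 + $0.58 + $1.63 = $3.38

$3.38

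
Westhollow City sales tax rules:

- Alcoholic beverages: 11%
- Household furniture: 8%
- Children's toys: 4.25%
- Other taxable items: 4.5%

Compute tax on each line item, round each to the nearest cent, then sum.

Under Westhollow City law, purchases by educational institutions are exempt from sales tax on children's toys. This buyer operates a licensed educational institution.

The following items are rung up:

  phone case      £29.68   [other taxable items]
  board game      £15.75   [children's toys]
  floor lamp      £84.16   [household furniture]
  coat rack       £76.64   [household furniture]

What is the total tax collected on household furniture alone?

£12.86

Floor lamp £84.16: household furniture → 8% → £6.73
Coat rack £76.64: household furniture → 8% → £6.13
Tax on household furniture = £6.73 + £6.13 = £12.86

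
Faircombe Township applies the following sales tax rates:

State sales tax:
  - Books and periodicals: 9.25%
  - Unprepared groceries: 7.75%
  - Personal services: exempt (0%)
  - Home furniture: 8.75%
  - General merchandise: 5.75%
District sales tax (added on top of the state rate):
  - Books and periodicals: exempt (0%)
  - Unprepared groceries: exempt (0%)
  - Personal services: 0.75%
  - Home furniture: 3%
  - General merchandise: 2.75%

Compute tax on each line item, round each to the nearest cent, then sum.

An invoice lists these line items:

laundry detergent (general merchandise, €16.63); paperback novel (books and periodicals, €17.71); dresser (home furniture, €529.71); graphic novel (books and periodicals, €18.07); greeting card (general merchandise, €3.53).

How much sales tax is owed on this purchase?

Laundry detergent €16.63: general merchandise → 5.75% + 2.75% district = 8.5% → €1.41
Paperback novel €17.71: books and periodicals → 9.25% + 0% district = 9.25% → €1.64
Dresser €529.71: home furniture → 8.75% + 3% district = 11.75% → €62.24
Graphic novel €18.07: books and periodicals → 9.25% + 0% district = 9.25% → €1.67
Greeting card €3.53: general merchandise → 5.75% + 2.75% district = 8.5% → €0.30
Total tax = €1.41 + €1.64 + €62.24 + €1.67 + €0.30 = €67.26

€67.26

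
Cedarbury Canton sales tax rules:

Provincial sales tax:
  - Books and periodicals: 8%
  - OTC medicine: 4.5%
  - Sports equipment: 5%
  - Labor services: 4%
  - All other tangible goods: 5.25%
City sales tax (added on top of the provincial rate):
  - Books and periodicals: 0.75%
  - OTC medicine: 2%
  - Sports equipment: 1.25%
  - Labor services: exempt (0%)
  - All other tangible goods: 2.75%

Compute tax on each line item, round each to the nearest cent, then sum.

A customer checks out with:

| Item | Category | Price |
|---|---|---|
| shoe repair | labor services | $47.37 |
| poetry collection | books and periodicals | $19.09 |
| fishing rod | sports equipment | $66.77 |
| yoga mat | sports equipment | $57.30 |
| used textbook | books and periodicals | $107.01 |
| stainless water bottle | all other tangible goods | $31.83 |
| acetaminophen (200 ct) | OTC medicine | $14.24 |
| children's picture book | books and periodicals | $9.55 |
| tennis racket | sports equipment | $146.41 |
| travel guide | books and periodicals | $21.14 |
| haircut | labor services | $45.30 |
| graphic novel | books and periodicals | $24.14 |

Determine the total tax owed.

$39.91

Shoe repair $47.37: labor services → 4% + 0% city = 4% → $1.89
Poetry collection $19.09: books and periodicals → 8% + 0.75% city = 8.75% → $1.67
Fishing rod $66.77: sports equipment → 5% + 1.25% city = 6.25% → $4.17
Yoga mat $57.30: sports equipment → 5% + 1.25% city = 6.25% → $3.58
Used textbook $107.01: books and periodicals → 8% + 0.75% city = 8.75% → $9.36
Stainless water bottle $31.83: all other tangible goods → 5.25% + 2.75% city = 8% → $2.55
Acetaminophen (200 ct) $14.24: OTC medicine → 4.5% + 2% city = 6.5% → $0.93
Children's picture book $9.55: books and periodicals → 8% + 0.75% city = 8.75% → $0.84
Tennis racket $146.41: sports equipment → 5% + 1.25% city = 6.25% → $9.15
Travel guide $21.14: books and periodicals → 8% + 0.75% city = 8.75% → $1.85
Haircut $45.30: labor services → 4% + 0% city = 4% → $1.81
Graphic novel $24.14: books and periodicals → 8% + 0.75% city = 8.75% → $2.11
Total tax = $1.89 + $1.67 + $4.17 + $3.58 + $9.36 + $2.55 + $0.93 + $0.84 + $9.15 + $1.85 + $1.81 + $2.11 = $39.91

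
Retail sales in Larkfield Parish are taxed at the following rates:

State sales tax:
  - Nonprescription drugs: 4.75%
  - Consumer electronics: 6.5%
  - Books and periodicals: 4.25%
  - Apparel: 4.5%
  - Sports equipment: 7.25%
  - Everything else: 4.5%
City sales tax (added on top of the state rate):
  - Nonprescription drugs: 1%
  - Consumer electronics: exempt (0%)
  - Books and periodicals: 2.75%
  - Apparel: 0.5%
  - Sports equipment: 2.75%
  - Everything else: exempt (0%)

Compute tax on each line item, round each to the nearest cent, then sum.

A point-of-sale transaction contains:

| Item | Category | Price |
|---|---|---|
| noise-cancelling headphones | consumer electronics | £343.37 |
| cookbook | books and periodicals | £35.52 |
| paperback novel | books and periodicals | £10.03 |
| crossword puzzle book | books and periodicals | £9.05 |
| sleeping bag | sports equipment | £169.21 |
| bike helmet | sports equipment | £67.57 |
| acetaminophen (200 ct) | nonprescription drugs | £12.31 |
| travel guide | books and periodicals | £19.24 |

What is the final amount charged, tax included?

Noise-cancelling headphones £343.37: consumer electronics → 6.5% + 0% city = 6.5% → £22.32
Cookbook £35.52: books and periodicals → 4.25% + 2.75% city = 7% → £2.49
Paperback novel £10.03: books and periodicals → 4.25% + 2.75% city = 7% → £0.70
Crossword puzzle book £9.05: books and periodicals → 4.25% + 2.75% city = 7% → £0.63
Sleeping bag £169.21: sports equipment → 7.25% + 2.75% city = 10% → £16.92
Bike helmet £67.57: sports equipment → 7.25% + 2.75% city = 10% → £6.76
Acetaminophen (200 ct) £12.31: nonprescription drugs → 4.75% + 1% city = 5.75% → £0.71
Travel guide £19.24: books and periodicals → 4.25% + 2.75% city = 7% → £1.35
Subtotal = £666.30; tax = £51.88; total due = £718.18

£718.18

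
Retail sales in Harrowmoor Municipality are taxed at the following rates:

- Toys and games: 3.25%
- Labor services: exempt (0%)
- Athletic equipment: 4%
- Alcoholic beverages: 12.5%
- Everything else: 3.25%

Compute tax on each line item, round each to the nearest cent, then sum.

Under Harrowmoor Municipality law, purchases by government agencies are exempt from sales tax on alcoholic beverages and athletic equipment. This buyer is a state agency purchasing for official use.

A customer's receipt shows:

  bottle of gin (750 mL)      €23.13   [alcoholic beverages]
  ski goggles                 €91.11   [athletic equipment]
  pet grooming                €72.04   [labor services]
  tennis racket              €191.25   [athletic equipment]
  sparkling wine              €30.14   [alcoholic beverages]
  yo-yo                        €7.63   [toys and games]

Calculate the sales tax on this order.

€0.25

Bottle of gin (750 mL) €23.13: alcoholic beverages, buyer-exempt → 0% → €0.00
Ski goggles €91.11: athletic equipment, buyer-exempt → 0% → €0.00
Pet grooming €72.04: labor services → 0% → €0.00
Tennis racket €191.25: athletic equipment, buyer-exempt → 0% → €0.00
Sparkling wine €30.14: alcoholic beverages, buyer-exempt → 0% → €0.00
Yo-yo €7.63: toys and games → 3.25% → €0.25
Total tax = €0.25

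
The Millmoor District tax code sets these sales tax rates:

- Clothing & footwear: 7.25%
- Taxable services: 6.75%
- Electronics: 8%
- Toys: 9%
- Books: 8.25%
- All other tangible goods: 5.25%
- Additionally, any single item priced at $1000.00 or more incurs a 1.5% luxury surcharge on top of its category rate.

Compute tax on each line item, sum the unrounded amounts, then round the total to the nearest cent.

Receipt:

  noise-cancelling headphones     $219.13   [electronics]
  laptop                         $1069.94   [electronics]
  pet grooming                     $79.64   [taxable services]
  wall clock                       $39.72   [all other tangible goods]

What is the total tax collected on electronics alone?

Noise-cancelling headphones $219.13: electronics → 8% → $17.5304
Laptop $1069.94: electronics → 8% + 1.5% surcharge = 9.5% → $101.6443
Tax on electronics: unrounded sum = $119.1747 → $119.17

$119.17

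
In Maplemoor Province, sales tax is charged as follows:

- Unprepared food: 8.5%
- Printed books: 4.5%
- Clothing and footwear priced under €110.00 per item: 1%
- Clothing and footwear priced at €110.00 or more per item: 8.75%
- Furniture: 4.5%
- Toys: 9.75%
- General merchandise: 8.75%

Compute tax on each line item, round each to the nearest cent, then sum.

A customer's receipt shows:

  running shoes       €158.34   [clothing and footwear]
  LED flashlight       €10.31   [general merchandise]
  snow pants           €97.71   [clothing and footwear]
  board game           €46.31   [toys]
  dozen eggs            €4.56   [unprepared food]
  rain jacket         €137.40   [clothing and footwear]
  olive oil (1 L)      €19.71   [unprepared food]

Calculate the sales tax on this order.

Running shoes €158.34: clothing and footwear, €110.00 or more → 8.75% → €13.85
LED flashlight €10.31: general merchandise → 8.75% → €0.90
Snow pants €97.71: clothing and footwear, under €110.00 → 1% → €0.98
Board game €46.31: toys → 9.75% → €4.52
Dozen eggs €4.56: unprepared food → 8.5% → €0.39
Rain jacket €137.40: clothing and footwear, €110.00 or more → 8.75% → €12.02
Olive oil (1 L) €19.71: unprepared food → 8.5% → €1.68
Total tax = €13.85 + €0.90 + €0.98 + €4.52 + €0.39 + €12.02 + €1.68 = €34.34

€34.34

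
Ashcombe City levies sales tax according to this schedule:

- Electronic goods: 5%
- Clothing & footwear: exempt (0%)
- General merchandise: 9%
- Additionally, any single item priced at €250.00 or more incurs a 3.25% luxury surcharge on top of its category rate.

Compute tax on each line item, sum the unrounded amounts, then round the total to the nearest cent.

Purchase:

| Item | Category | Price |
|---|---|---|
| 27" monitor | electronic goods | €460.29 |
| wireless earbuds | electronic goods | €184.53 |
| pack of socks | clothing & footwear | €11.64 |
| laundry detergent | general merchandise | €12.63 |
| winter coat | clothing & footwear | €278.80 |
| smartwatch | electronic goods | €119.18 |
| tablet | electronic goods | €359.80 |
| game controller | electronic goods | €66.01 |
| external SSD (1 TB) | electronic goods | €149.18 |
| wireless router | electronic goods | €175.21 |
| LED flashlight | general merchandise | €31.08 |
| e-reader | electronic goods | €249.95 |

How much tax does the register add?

27" monitor €460.29: electronic goods → 5% + 3.25% surcharge = 8.25% → €37.973925
Wireless earbuds €184.53: electronic goods → 5% → €9.2265
Pack of socks €11.64: clothing & footwear → 0% → €0.00
Laundry detergent €12.63: general merchandise → 9% → €1.1367
Winter coat €278.80: clothing & footwear → 0% + 3.25% surcharge = 3.25% → €9.061
Smartwatch €119.18: electronic goods → 5% → €5.959
Tablet €359.80: electronic goods → 5% + 3.25% surcharge = 8.25% → €29.6835
Game controller €66.01: electronic goods → 5% → €3.3005
External SSD (1 TB) €149.18: electronic goods → 5% → €7.459
Wireless router €175.21: electronic goods → 5% → €8.7605
LED flashlight €31.08: general merchandise → 9% → €2.7972
E-reader €249.95: electronic goods → 5% → €12.4975
Unrounded tax sum = €127.855325 → €127.86

€127.86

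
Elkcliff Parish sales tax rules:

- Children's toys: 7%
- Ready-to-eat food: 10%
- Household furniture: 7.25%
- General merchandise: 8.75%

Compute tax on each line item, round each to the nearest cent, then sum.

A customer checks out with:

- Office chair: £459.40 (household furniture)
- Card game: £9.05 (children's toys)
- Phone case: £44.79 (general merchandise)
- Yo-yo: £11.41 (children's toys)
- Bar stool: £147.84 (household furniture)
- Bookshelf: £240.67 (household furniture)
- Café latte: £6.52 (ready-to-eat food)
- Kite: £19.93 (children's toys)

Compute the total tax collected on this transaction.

Office chair £459.40: household furniture → 7.25% → £33.31
Card game £9.05: children's toys → 7% → £0.63
Phone case £44.79: general merchandise → 8.75% → £3.92
Yo-yo £11.41: children's toys → 7% → £0.80
Bar stool £147.84: household furniture → 7.25% → £10.72
Bookshelf £240.67: household furniture → 7.25% → £17.45
Café latte £6.52: ready-to-eat food → 10% → £0.65
Kite £19.93: children's toys → 7% → £1.40
Total tax = £33.31 + £0.63 + £3.92 + £0.80 + £10.72 + £17.45 + £0.65 + £1.40 = £68.88

£68.88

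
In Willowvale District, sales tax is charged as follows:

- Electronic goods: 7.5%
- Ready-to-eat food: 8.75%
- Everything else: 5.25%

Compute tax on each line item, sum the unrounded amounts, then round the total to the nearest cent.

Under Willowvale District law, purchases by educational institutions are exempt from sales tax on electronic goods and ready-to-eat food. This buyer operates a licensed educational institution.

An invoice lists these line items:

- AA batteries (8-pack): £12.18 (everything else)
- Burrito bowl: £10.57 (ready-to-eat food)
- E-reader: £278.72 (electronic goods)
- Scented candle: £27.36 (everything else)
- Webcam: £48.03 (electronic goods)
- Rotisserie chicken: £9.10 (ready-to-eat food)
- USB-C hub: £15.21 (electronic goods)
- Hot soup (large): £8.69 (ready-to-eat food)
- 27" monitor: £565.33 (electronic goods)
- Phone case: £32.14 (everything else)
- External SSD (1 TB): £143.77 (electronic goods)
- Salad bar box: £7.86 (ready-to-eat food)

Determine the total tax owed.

AA batteries (8-pack) £12.18: everything else → 5.25% → £0.63945
Burrito bowl £10.57: ready-to-eat food, buyer-exempt → 0% → £0.00
E-reader £278.72: electronic goods, buyer-exempt → 0% → £0.00
Scented candle £27.36: everything else → 5.25% → £1.4364
Webcam £48.03: electronic goods, buyer-exempt → 0% → £0.00
Rotisserie chicken £9.10: ready-to-eat food, buyer-exempt → 0% → £0.00
USB-C hub £15.21: electronic goods, buyer-exempt → 0% → £0.00
Hot soup (large) £8.69: ready-to-eat food, buyer-exempt → 0% → £0.00
27" monitor £565.33: electronic goods, buyer-exempt → 0% → £0.00
Phone case £32.14: everything else → 5.25% → £1.68735
External SSD (1 TB) £143.77: electronic goods, buyer-exempt → 0% → £0.00
Salad bar box £7.86: ready-to-eat food, buyer-exempt → 0% → £0.00
Unrounded tax sum = £3.7632 → £3.76

£3.76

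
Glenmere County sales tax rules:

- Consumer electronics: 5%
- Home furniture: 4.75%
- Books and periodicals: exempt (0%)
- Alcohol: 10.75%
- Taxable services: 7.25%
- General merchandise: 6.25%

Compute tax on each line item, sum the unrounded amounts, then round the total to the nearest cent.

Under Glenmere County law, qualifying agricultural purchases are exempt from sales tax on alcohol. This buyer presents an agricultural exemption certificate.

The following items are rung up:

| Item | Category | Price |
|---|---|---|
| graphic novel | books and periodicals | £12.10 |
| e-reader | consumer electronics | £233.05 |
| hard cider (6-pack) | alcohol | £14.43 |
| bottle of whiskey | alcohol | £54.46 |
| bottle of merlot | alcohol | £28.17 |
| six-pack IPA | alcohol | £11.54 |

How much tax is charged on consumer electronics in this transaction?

£11.65

E-reader £233.05: consumer electronics → 5% → £11.6525
Tax on consumer electronics: unrounded sum = £11.6525 → £11.65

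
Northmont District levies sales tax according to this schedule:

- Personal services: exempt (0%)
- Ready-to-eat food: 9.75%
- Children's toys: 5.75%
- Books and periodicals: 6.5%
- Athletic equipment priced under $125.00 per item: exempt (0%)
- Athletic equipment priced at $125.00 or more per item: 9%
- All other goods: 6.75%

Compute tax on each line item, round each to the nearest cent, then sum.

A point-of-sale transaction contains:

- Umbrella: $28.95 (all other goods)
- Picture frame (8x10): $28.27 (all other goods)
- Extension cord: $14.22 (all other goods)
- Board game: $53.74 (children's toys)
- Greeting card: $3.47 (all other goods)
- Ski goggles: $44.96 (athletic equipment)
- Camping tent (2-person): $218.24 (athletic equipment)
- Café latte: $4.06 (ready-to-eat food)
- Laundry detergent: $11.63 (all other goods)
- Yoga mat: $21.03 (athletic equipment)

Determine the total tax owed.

$28.97

Umbrella $28.95: all other goods → 6.75% → $1.95
Picture frame (8x10) $28.27: all other goods → 6.75% → $1.91
Extension cord $14.22: all other goods → 6.75% → $0.96
Board game $53.74: children's toys → 5.75% → $3.09
Greeting card $3.47: all other goods → 6.75% → $0.23
Ski goggles $44.96: athletic equipment, under $125.00 → 0% → $0.00
Camping tent (2-person) $218.24: athletic equipment, $125.00 or more → 9% → $19.64
Café latte $4.06: ready-to-eat food → 9.75% → $0.40
Laundry detergent $11.63: all other goods → 6.75% → $0.79
Yoga mat $21.03: athletic equipment, under $125.00 → 0% → $0.00
Total tax = $1.95 + $1.91 + $0.96 + $3.09 + $0.23 + $19.64 + $0.40 + $0.79 = $28.97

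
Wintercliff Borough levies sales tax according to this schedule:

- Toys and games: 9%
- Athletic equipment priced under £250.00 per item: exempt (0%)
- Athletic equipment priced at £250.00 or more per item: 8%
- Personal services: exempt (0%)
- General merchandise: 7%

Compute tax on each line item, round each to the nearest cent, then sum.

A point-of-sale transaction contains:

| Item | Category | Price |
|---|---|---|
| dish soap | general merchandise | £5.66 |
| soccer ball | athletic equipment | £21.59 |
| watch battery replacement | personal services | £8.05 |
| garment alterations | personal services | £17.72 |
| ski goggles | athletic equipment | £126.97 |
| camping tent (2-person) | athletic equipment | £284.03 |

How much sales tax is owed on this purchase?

£23.12

Dish soap £5.66: general merchandise → 7% → £0.40
Soccer ball £21.59: athletic equipment, under £250.00 → 0% → £0.00
Watch battery replacement £8.05: personal services → 0% → £0.00
Garment alterations £17.72: personal services → 0% → £0.00
Ski goggles £126.97: athletic equipment, under £250.00 → 0% → £0.00
Camping tent (2-person) £284.03: athletic equipment, £250.00 or more → 8% → £22.72
Total tax = £0.40 + £22.72 = £23.12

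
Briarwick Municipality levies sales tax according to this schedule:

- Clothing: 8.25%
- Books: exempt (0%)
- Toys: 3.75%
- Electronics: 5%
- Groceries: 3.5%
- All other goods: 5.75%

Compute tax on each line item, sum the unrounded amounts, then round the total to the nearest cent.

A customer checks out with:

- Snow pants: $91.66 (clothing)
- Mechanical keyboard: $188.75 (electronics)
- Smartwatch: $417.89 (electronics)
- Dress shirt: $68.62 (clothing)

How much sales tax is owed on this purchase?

Snow pants $91.66: clothing → 8.25% → $7.56195
Mechanical keyboard $188.75: electronics → 5% → $9.4375
Smartwatch $417.89: electronics → 5% → $20.8945
Dress shirt $68.62: clothing → 8.25% → $5.66115
Unrounded tax sum = $43.5551 → $43.56

$43.56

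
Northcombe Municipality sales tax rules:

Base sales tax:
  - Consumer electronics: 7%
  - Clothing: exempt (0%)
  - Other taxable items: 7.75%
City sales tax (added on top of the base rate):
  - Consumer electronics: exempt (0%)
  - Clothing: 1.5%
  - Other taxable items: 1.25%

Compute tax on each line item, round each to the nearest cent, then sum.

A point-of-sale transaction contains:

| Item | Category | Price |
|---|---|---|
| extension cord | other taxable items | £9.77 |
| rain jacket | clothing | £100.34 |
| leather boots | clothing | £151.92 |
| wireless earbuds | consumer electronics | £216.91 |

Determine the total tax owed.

Extension cord £9.77: other taxable items → 7.75% + 1.25% city = 9% → £0.88
Rain jacket £100.34: clothing → 0% + 1.5% city = 1.5% → £1.51
Leather boots £151.92: clothing → 0% + 1.5% city = 1.5% → £2.28
Wireless earbuds £216.91: consumer electronics → 7% + 0% city = 7% → £15.18
Total tax = £0.88 + £1.51 + £2.28 + £15.18 = £19.85

£19.85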